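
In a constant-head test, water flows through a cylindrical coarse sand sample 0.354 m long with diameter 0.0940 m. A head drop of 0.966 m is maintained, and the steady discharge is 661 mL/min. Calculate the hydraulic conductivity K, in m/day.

Cross-sectional area A = π·(d/2)² = π × (0.0940/2)² = 0.006940 m².
Convert discharge: 661 mL/min = 1.102e-05 m³/s.
Darcy's law rearranged: K = Q·L / (A·Δh) = 1.102e-05 × 0.354 / (0.006940 × 0.966) = 0.0005817 m/s = 50.26 m/day.

50.3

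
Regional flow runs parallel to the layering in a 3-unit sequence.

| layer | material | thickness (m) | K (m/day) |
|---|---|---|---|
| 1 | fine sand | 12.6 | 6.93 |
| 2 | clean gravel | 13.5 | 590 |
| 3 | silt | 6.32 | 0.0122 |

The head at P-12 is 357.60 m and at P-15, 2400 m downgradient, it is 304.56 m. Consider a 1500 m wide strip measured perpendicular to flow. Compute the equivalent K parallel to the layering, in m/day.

248

Flow is parallel to layering, so each bed carries its own Darcy discharge and the transmissivities add.
Σ(K_i·b_i) = 6.93×12.6 + 590×13.5 + 0.0122×6.32 = 8052 m²/day.
Total thickness b = 32.42 m, so K_eq = Σ(K_i·b_i)/b = 248.4 m/day.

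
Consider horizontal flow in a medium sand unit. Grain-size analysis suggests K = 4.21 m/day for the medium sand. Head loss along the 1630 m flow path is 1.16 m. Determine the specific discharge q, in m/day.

Hydraulic gradient i = Δh / L = 1.16 / 1630 = 0.0007117.
Specific discharge q = K · i = 4.210 × 0.0007117 = 0.002996 m/day.

0.00300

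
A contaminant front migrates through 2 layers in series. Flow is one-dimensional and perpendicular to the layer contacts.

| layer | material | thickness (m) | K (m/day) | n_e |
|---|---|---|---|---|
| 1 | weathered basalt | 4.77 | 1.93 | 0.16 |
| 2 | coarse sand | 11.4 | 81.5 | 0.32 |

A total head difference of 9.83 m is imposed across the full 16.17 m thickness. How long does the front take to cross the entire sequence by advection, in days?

With flow normal to the layers, continuity requires the same specific discharge q through every layer.
Σ(b_i/K_i) = 4.77/1.93 + 11.4/81.5 = 2.611 d.
q = Δh / Σ(b_i/K_i) = 9.83 / 2.611 = 3.764 m/day.
In each layer the seepage velocity is v_i = q/n_i, so the layer transit time is t_i = b_i·n_i / q:
  layer 1 (weathered basalt): t_1 = 4.77 × 0.16 / 3.764 = 0.2027 d
  layer 2 (coarse sand): t_2 = 11.4 × 0.32 / 3.764 = 0.9691 d
Total t = Σ t_i = 1.172 days.

1.17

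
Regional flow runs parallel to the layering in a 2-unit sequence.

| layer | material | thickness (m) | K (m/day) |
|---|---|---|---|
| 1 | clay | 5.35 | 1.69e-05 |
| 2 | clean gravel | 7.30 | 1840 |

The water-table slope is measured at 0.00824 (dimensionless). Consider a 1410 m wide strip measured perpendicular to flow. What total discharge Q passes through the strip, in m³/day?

Flow is parallel to layering, so each bed carries its own Darcy discharge and the transmissivities add.
Σ(K_i·b_i) = 1.69e-05×5.35 + 1840×7.30 = 13432 m²/day.
Hydraulic gradient i = 0.00824.
Q = Σ(K_i·b_i) · W · i = 13432 × 1410 × 0.008240 = 1.561e+05 m³/day.

156000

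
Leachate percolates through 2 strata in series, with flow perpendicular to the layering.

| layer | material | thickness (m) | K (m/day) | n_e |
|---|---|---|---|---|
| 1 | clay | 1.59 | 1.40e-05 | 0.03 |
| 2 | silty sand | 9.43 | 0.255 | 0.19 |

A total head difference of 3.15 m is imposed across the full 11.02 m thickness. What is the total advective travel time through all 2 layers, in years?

182

With flow normal to the layers, continuity requires the same specific discharge q through every layer.
Σ(b_i/K_i) = 1.59/1.40e-05 + 9.43/0.255 = 1.136e+05 d.
q = Δh / Σ(b_i/K_i) = 3.15 / 1.136e+05 = 2.773e-05 m/day.
In each layer the seepage velocity is v_i = q/n_i, so the layer transit time is t_i = b_i·n_i / q:
  layer 1 (clay): t_1 = 1.59 × 0.03 / 2.773e-05 = 1720 d
  layer 2 (silty sand): t_2 = 9.43 × 0.19 / 2.773e-05 = 64620 d
Total t = Σ t_i = 66340 days = 181.6 years.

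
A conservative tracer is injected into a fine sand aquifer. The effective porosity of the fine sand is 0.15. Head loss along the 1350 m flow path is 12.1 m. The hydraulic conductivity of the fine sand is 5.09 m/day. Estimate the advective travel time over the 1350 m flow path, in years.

12.2

Hydraulic gradient i = Δh / L = 12.1 / 1350 = 0.008963.
Darcy flux q = K · i = 5.090 × 0.008963 = 0.04562 m/day.
Seepage velocity v = q / n_e = 0.04562 / 0.15 = 0.3041 m/day.
Travel time t = L / v = 1350 / 0.3041 = 4439 days = 12.15 years.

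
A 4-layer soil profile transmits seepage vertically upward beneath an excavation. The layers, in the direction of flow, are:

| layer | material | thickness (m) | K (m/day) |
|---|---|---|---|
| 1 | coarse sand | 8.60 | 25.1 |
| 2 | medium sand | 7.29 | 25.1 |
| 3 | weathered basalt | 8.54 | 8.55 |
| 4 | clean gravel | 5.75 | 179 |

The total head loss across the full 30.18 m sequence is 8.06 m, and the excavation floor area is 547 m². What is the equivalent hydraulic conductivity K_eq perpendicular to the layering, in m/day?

18.1

Flow is perpendicular to layering, so the layers act in series and the equivalent K is the thickness-weighted harmonic mean.
Total thickness L = 8.60 + 7.29 + 8.54 + 5.75 = 30.18 m.
Σ(b_i/K_i) = 8.60/25.1 + 7.29/25.1 + 8.54/8.55 + 5.75/179 = 1.664 d.
K_eq = L / Σ(b_i/K_i) = 30.18 / 1.664 = 18.14 m/day.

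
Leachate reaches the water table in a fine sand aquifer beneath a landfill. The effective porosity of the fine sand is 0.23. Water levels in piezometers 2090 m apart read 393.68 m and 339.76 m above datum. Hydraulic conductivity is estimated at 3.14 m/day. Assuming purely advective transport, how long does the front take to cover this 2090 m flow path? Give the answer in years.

Hydraulic gradient i = (393.68 − 339.76) / 2090 = 53.92 / 2090 = 0.02580.
Darcy flux q = K · i = 3.140 × 0.02580 = 0.08101 m/day.
Seepage velocity v = q / n_e = 0.08101 / 0.23 = 0.3522 m/day.
Travel time t = L / v = 2090 / 0.3522 = 5934 days = 16.25 years.

16.2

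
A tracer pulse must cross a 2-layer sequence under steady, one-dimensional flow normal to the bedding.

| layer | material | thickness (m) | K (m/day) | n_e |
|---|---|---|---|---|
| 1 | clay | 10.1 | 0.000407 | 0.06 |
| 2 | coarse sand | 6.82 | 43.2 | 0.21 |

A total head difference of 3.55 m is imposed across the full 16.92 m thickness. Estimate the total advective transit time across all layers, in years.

With flow normal to the layers, continuity requires the same specific discharge q through every layer.
Σ(b_i/K_i) = 10.1/0.000407 + 6.82/43.2 = 24816 d.
q = Δh / Σ(b_i/K_i) = 3.55 / 24816 = 0.0001431 m/day.
In each layer the seepage velocity is v_i = q/n_i, so the layer transit time is t_i = b_i·n_i / q:
  layer 1 (clay): t_1 = 10.1 × 0.06 / 0.0001431 = 4236 d
  layer 2 (coarse sand): t_2 = 6.82 × 0.21 / 0.0001431 = 10012 d
Total t = Σ t_i = 14248 days = 39.01 years.

39.0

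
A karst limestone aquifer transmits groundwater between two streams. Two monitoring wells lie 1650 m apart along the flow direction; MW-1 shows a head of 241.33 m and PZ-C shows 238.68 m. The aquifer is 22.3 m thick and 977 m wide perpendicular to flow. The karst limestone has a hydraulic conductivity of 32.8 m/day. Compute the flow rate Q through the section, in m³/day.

1150

Cross-sectional area A = 977 × 22.3 = 21787 m².
Hydraulic gradient i = (241.33 − 238.68) / 1650 = 2.65 / 1650 = 0.001606.
Darcy's law: Q = K · A · i = 32.80 × 21787 × 0.001606 = 1148 m³/day.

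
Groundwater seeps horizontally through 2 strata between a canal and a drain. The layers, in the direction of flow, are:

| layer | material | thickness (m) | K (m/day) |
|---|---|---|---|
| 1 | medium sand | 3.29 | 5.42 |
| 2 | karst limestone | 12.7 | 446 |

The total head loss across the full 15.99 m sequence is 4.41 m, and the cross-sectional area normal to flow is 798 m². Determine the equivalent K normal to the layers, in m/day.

Flow is perpendicular to layering, so the layers act in series and the equivalent K is the thickness-weighted harmonic mean.
Total thickness L = 3.29 + 12.7 = 15.99 m.
Σ(b_i/K_i) = 3.29/5.42 + 12.7/446 = 0.6355 d.
K_eq = L / Σ(b_i/K_i) = 15.99 / 0.6355 = 25.16 m/day.

25.2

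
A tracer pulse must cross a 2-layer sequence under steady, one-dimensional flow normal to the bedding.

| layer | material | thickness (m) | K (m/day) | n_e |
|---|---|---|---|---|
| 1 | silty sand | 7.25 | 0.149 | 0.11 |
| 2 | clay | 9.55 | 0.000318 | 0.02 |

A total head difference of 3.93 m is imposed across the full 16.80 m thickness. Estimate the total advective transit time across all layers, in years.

20.7

With flow normal to the layers, continuity requires the same specific discharge q through every layer.
Σ(b_i/K_i) = 7.25/0.149 + 9.55/0.000318 = 30080 d.
q = Δh / Σ(b_i/K_i) = 3.93 / 30080 = 0.0001307 m/day.
In each layer the seepage velocity is v_i = q/n_i, so the layer transit time is t_i = b_i·n_i / q:
  layer 1 (silty sand): t_1 = 7.25 × 0.11 / 0.0001307 = 6104 d
  layer 2 (clay): t_2 = 9.55 × 0.02 / 0.0001307 = 1462 d
Total t = Σ t_i = 7566 days = 20.71 years.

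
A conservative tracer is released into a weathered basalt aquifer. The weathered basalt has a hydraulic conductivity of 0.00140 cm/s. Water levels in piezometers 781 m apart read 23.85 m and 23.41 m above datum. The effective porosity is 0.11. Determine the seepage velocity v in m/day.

0.00620

Convert K: 0.00140 cm/s × 864 = 1.210 m/day.
Hydraulic gradient i = (23.85 − 23.41) / 781 = 0.44 / 781 = 0.0005634.
Darcy flux q = K · i = 1.210 × 0.0005634 = 0.0006815 m/day.
Seepage velocity v = q / n_e = 0.0006815 / 0.11 = 0.006195 m/day.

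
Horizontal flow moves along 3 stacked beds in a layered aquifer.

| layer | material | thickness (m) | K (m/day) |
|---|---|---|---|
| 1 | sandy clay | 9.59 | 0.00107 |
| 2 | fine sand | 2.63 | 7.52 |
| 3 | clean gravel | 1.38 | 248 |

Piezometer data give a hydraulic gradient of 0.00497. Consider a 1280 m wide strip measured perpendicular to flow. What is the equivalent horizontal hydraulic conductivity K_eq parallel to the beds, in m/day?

26.6

Flow is parallel to layering, so each bed carries its own Darcy discharge and the transmissivities add.
Σ(K_i·b_i) = 0.00107×9.59 + 7.52×2.63 + 248×1.38 = 362.0 m²/day.
Total thickness b = 13.60 m, so K_eq = Σ(K_i·b_i)/b = 26.62 m/day.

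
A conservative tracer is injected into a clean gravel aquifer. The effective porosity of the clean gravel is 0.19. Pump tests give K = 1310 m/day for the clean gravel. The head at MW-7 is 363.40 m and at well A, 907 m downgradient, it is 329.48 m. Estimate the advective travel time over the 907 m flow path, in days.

Hydraulic gradient i = (363.40 − 329.48) / 907 = 33.92 / 907 = 0.03740.
Darcy flux q = K · i = 1310 × 0.03740 = 48.99 m/day.
Seepage velocity v = q / n_e = 48.99 / 0.19 = 257.8 m/day.
Travel time t = L / v = 907 / 257.8 = 3.518 days.

3.52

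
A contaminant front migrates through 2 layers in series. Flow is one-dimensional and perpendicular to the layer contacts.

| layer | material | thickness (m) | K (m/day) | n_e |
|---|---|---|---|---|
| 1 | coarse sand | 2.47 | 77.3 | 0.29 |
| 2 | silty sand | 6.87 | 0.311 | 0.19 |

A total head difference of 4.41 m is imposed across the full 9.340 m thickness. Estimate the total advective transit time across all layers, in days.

With flow normal to the layers, continuity requires the same specific discharge q through every layer.
Σ(b_i/K_i) = 2.47/77.3 + 6.87/0.311 = 22.12 d.
q = Δh / Σ(b_i/K_i) = 4.41 / 22.12 = 0.1993 m/day.
In each layer the seepage velocity is v_i = q/n_i, so the layer transit time is t_i = b_i·n_i / q:
  layer 1 (coarse sand): t_1 = 2.47 × 0.29 / 0.1993 = 3.593 d
  layer 2 (silty sand): t_2 = 6.87 × 0.19 / 0.1993 = 6.548 d
Total t = Σ t_i = 10.14 days.

10.1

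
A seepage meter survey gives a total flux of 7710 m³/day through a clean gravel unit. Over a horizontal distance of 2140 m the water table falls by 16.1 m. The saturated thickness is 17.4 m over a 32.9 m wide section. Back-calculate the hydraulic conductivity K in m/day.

1790

Cross-sectional area A = 32.9 × 17.4 = 572.5 m².
Hydraulic gradient i = Δh / L = 16.1 / 2140 = 0.007523.
From Q = K·A·i, K = Q / (A·i) = 7710 / (572.5 × 0.007523) = 1790 m/day.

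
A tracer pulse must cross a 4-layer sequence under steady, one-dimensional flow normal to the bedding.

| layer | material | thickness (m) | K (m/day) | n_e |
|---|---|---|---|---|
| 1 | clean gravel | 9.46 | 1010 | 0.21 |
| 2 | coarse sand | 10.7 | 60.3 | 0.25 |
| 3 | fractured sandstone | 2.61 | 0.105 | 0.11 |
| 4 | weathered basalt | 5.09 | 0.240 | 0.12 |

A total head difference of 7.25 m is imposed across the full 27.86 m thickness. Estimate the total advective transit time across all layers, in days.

35.5

With flow normal to the layers, continuity requires the same specific discharge q through every layer.
Σ(b_i/K_i) = 9.46/1010 + 10.7/60.3 + 2.61/0.105 + 5.09/0.240 = 46.25 d.
q = Δh / Σ(b_i/K_i) = 7.25 / 46.25 = 0.1567 m/day.
In each layer the seepage velocity is v_i = q/n_i, so the layer transit time is t_i = b_i·n_i / q:
  layer 1 (clean gravel): t_1 = 9.46 × 0.21 / 0.1567 = 12.67 d
  layer 2 (coarse sand): t_2 = 10.7 × 0.25 / 0.1567 = 17.07 d
  layer 3 (fractured sandstone): t_3 = 2.61 × 0.11 / 0.1567 = 1.832 d
  layer 4 (weathered basalt): t_4 = 5.09 × 0.12 / 0.1567 = 3.897 d
Total t = Σ t_i = 35.47 days.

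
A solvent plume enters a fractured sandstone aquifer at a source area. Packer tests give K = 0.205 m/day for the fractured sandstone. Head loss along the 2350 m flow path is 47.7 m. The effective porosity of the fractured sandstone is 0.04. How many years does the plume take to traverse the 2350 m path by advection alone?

Hydraulic gradient i = Δh / L = 47.7 / 2350 = 0.02030.
Darcy flux q = K · i = 0.2050 × 0.02030 = 0.004161 m/day.
Seepage velocity v = q / n_e = 0.004161 / 0.04 = 0.1040 m/day.
Travel time t = L / v = 2350 / 0.1040 = 22590 days = 61.85 years.

61.8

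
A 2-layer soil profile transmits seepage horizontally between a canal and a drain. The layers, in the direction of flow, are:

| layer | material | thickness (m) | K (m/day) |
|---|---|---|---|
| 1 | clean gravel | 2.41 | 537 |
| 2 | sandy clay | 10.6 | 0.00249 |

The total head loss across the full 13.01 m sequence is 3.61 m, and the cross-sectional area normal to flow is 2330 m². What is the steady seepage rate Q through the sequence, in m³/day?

1.98

Flow is perpendicular to layering, so the layers act in series and the equivalent K is the thickness-weighted harmonic mean.
Total thickness L = 2.41 + 10.6 = 13.01 m.
Σ(b_i/K_i) = 2.41/537 + 10.6/0.00249 = 4257 d.
K_eq = L / Σ(b_i/K_i) = 13.01 / 4257 = 0.003056 m/day.
Q = K_eq · A · (Δh/L) = 0.003056 × 2330 × (3.61/13.01) = 1.976 m³/day.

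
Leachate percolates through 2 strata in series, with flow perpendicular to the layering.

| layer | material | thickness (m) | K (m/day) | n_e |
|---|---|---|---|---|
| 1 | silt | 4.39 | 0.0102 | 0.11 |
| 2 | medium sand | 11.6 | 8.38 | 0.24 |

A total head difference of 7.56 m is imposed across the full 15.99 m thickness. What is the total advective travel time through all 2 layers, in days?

187

With flow normal to the layers, continuity requires the same specific discharge q through every layer.
Σ(b_i/K_i) = 4.39/0.0102 + 11.6/8.38 = 431.8 d.
q = Δh / Σ(b_i/K_i) = 7.56 / 431.8 = 0.01751 m/day.
In each layer the seepage velocity is v_i = q/n_i, so the layer transit time is t_i = b_i·n_i / q:
  layer 1 (silt): t_1 = 4.39 × 0.11 / 0.01751 = 27.58 d
  layer 2 (medium sand): t_2 = 11.6 × 0.24 / 0.01751 = 159.0 d
Total t = Σ t_i = 186.6 days.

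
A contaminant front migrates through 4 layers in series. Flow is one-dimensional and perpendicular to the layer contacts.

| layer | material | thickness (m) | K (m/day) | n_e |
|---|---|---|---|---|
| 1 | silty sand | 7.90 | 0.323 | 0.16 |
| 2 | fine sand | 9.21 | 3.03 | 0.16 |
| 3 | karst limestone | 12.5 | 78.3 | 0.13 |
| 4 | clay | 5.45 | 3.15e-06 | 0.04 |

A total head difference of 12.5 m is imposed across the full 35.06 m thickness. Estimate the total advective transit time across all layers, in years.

With flow normal to the layers, continuity requires the same specific discharge q through every layer.
Σ(b_i/K_i) = 7.90/0.323 + 9.21/3.03 + 12.5/78.3 + 5.45/3.15e-06 = 1.730e+06 d.
q = Δh / Σ(b_i/K_i) = 12.5 / 1.730e+06 = 7.225e-06 m/day.
In each layer the seepage velocity is v_i = q/n_i, so the layer transit time is t_i = b_i·n_i / q:
  layer 1 (silty sand): t_1 = 7.90 × 0.16 / 7.225e-06 = 1.750e+05 d
  layer 2 (fine sand): t_2 = 9.21 × 0.16 / 7.225e-06 = 2.040e+05 d
  layer 3 (karst limestone): t_3 = 12.5 × 0.13 / 7.225e-06 = 2.249e+05 d
  layer 4 (clay): t_4 = 5.45 × 0.04 / 7.225e-06 = 30174 d
Total t = Σ t_i = 6.340e+05 days = 1736 years.

1740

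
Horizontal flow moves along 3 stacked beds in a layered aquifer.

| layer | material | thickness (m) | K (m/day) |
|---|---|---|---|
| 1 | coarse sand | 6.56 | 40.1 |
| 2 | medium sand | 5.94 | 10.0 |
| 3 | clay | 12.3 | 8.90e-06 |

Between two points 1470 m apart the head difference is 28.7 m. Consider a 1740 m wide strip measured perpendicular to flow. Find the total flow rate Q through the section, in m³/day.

Flow is parallel to layering, so each bed carries its own Darcy discharge and the transmissivities add.
Σ(K_i·b_i) = 40.1×6.56 + 10.0×5.94 + 8.90e-06×12.3 = 322.5 m²/day.
Hydraulic gradient i = Δh / L = 28.7 / 1470 = 0.01952.
Q = Σ(K_i·b_i) · W · i = 322.5 × 1740 × 0.01952 = 10954 m³/day.

11000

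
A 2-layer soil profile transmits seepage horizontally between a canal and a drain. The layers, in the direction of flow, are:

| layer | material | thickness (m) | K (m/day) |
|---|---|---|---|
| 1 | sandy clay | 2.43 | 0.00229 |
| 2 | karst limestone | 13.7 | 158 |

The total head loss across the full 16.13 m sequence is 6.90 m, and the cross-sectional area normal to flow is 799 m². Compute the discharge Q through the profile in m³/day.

Flow is perpendicular to layering, so the layers act in series and the equivalent K is the thickness-weighted harmonic mean.
Total thickness L = 2.43 + 13.7 = 16.13 m.
Σ(b_i/K_i) = 2.43/0.00229 + 13.7/158 = 1061 d.
K_eq = L / Σ(b_i/K_i) = 16.13 / 1061 = 0.01520 m/day.
Q = K_eq · A · (Δh/L) = 0.01520 × 799 × (6.90/16.13) = 5.195 m³/day.

5.20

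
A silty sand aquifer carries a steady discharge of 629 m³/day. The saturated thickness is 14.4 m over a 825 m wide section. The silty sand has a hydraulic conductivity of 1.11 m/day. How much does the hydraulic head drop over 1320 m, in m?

Cross-sectional area A = 825 × 14.4 = 11880 m².
From Q = K·A·i, i = Q / (K·A) = 629 / (1.110 × 11880) = 0.04770.
Head loss Δh = i · L = 0.04770 × 1320 = 62.96 m.

63.0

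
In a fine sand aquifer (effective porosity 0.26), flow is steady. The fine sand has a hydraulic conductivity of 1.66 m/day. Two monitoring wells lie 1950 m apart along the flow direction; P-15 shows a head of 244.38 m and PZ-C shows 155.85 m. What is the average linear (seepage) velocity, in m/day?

0.290

Hydraulic gradient i = (244.38 − 155.85) / 1950 = 88.53 / 1950 = 0.04540.
Darcy flux q = K · i = 1.660 × 0.04540 = 0.07536 m/day.
Seepage velocity v = q / n_e = 0.07536 / 0.26 = 0.2899 m/day.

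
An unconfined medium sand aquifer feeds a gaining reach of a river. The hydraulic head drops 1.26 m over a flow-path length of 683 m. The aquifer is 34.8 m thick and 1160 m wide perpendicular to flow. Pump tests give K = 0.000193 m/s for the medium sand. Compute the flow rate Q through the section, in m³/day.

Convert K: 0.000193 m/s × 86400 = 16.68 m/day.
Cross-sectional area A = 1160 × 34.8 = 40368 m².
Hydraulic gradient i = Δh / L = 1.26 / 683 = 0.001845.
Darcy's law: Q = K · A · i = 16.68 × 40368 × 0.001845 = 1242 m³/day.

1240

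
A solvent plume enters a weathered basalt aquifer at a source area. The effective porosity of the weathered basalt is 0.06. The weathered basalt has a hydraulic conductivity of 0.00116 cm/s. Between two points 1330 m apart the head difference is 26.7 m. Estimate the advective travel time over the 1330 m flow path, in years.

Convert K: 0.00116 cm/s × 864 = 1.002 m/day.
Hydraulic gradient i = Δh / L = 26.7 / 1330 = 0.02008.
Darcy flux q = K · i = 1.002 × 0.02008 = 0.02012 m/day.
Seepage velocity v = q / n_e = 0.02012 / 0.06 = 0.3353 m/day.
Travel time t = L / v = 1330 / 0.3353 = 3966 days = 10.86 years.

10.9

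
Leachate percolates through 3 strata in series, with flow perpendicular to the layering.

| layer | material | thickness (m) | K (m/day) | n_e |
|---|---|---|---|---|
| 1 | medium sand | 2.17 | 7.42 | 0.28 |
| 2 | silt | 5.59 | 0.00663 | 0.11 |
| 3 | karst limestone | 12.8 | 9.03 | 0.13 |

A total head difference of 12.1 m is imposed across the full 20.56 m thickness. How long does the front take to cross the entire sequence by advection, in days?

With flow normal to the layers, continuity requires the same specific discharge q through every layer.
Σ(b_i/K_i) = 2.17/7.42 + 5.59/0.00663 + 12.8/9.03 = 844.8 d.
q = Δh / Σ(b_i/K_i) = 12.1 / 844.8 = 0.01432 m/day.
In each layer the seepage velocity is v_i = q/n_i, so the layer transit time is t_i = b_i·n_i / q:
  layer 1 (medium sand): t_1 = 2.17 × 0.28 / 0.01432 = 42.42 d
  layer 2 (silt): t_2 = 5.59 × 0.11 / 0.01432 = 42.93 d
  layer 3 (karst limestone): t_3 = 12.8 × 0.13 / 0.01432 = 116.2 d
Total t = Σ t_i = 201.5 days.

202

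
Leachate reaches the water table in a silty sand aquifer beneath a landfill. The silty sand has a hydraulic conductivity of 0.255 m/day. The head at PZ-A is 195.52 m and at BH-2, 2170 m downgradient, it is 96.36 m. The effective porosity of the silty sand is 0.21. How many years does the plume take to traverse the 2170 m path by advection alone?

Hydraulic gradient i = (195.52 − 96.36) / 2170 = 99.16 / 2170 = 0.04570.
Darcy flux q = K · i = 0.2550 × 0.04570 = 0.01165 m/day.
Seepage velocity v = q / n_e = 0.01165 / 0.21 = 0.05549 m/day.
Travel time t = L / v = 2170 / 0.05549 = 39108 days = 107.1 years.

107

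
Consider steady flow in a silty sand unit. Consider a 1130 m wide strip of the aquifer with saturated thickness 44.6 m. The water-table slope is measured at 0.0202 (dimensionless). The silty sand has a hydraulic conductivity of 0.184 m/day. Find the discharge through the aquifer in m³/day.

187

Cross-sectional area A = 1130 × 44.6 = 50398 m².
Hydraulic gradient i = 0.0202.
Darcy's law: Q = K · A · i = 0.1840 × 50398 × 0.02020 = 187.3 m³/day.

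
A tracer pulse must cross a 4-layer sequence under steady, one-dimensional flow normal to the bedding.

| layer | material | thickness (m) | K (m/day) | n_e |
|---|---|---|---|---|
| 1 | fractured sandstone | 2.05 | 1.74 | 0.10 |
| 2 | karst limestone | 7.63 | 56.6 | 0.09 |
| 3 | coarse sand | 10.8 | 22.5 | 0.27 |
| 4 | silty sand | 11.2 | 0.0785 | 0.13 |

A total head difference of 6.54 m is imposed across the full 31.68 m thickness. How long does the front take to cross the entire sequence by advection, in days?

With flow normal to the layers, continuity requires the same specific discharge q through every layer.
Σ(b_i/K_i) = 2.05/1.74 + 7.63/56.6 + 10.8/22.5 + 11.2/0.0785 = 144.5 d.
q = Δh / Σ(b_i/K_i) = 6.54 / 144.5 = 0.04527 m/day.
In each layer the seepage velocity is v_i = q/n_i, so the layer transit time is t_i = b_i·n_i / q:
  layer 1 (fractured sandstone): t_1 = 2.05 × 0.10 / 0.04527 = 4.528 d
  layer 2 (karst limestone): t_2 = 7.63 × 0.09 / 0.04527 = 15.17 d
  layer 3 (coarse sand): t_3 = 10.8 × 0.27 / 0.04527 = 64.41 d
  layer 4 (silty sand): t_4 = 11.2 × 0.13 / 0.04527 = 32.16 d
Total t = Σ t_i = 116.3 days.

116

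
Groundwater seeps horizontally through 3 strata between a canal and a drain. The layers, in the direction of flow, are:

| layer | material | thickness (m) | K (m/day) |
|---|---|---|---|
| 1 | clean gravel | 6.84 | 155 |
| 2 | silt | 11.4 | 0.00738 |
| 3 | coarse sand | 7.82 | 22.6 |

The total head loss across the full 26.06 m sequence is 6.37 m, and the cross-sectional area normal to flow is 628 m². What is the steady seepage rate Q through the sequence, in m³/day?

Flow is perpendicular to layering, so the layers act in series and the equivalent K is the thickness-weighted harmonic mean.
Total thickness L = 6.84 + 11.4 + 7.82 = 26.06 m.
Σ(b_i/K_i) = 6.84/155 + 11.4/0.00738 + 7.82/22.6 = 1545 d.
K_eq = L / Σ(b_i/K_i) = 26.06 / 1545 = 0.01687 m/day.
Q = K_eq · A · (Δh/L) = 0.01687 × 628 × (6.37/26.06) = 2.589 m³/day.

2.59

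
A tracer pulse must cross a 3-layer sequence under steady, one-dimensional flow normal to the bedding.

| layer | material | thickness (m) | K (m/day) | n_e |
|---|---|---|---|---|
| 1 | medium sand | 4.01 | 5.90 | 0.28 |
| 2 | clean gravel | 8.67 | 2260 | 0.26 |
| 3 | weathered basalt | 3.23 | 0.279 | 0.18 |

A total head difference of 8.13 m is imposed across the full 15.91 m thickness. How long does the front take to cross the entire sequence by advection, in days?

5.97

With flow normal to the layers, continuity requires the same specific discharge q through every layer.
Σ(b_i/K_i) = 4.01/5.90 + 8.67/2260 + 3.23/0.279 = 12.26 d.
q = Δh / Σ(b_i/K_i) = 8.13 / 12.26 = 0.6631 m/day.
In each layer the seepage velocity is v_i = q/n_i, so the layer transit time is t_i = b_i·n_i / q:
  layer 1 (medium sand): t_1 = 4.01 × 0.28 / 0.6631 = 1.693 d
  layer 2 (clean gravel): t_2 = 8.67 × 0.26 / 0.6631 = 3.399 d
  layer 3 (weathered basalt): t_3 = 3.23 × 0.18 / 0.6631 = 0.8768 d
Total t = Σ t_i = 5.970 days.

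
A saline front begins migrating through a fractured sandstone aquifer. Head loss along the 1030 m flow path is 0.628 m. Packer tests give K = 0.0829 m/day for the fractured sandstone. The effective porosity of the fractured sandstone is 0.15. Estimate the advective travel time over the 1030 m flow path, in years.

8370

Hydraulic gradient i = Δh / L = 0.628 / 1030 = 0.0006097.
Darcy flux q = K · i = 0.08290 × 0.0006097 = 5.054e-05 m/day.
Seepage velocity v = q / n_e = 5.054e-05 / 0.15 = 0.0003370 m/day.
Travel time t = L / v = 1030 / 0.0003370 = 3.057e+06 days = 8369 years.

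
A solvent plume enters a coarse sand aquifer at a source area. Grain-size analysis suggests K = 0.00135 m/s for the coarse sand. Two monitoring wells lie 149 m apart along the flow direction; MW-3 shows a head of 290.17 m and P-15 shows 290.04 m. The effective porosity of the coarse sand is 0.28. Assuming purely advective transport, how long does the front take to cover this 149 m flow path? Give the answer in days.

410

Convert K: 0.00135 m/s × 86400 = 116.6 m/day.
Hydraulic gradient i = (290.17 − 290.04) / 149 = 0.13 / 149 = 0.0008725.
Darcy flux q = K · i = 116.6 × 0.0008725 = 0.1018 m/day.
Seepage velocity v = q / n_e = 0.1018 / 0.28 = 0.3635 m/day.
Travel time t = L / v = 149 / 0.3635 = 410.0 days.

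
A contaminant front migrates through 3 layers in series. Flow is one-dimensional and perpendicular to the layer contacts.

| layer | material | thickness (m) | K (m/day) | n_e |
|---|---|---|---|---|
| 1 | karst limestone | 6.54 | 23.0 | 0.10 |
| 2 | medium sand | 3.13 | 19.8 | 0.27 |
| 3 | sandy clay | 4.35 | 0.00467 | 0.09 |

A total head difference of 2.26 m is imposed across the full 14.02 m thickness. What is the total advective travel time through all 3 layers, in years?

With flow normal to the layers, continuity requires the same specific discharge q through every layer.
Σ(b_i/K_i) = 6.54/23.0 + 3.13/19.8 + 4.35/0.00467 = 931.9 d.
q = Δh / Σ(b_i/K_i) = 2.26 / 931.9 = 0.002425 m/day.
In each layer the seepage velocity is v_i = q/n_i, so the layer transit time is t_i = b_i·n_i / q:
  layer 1 (karst limestone): t_1 = 6.54 × 0.10 / 0.002425 = 269.7 d
  layer 2 (medium sand): t_2 = 3.13 × 0.27 / 0.002425 = 348.5 d
  layer 3 (sandy clay): t_3 = 4.35 × 0.09 / 0.002425 = 161.4 d
Total t = Σ t_i = 779.6 days = 2.134 years.

2.13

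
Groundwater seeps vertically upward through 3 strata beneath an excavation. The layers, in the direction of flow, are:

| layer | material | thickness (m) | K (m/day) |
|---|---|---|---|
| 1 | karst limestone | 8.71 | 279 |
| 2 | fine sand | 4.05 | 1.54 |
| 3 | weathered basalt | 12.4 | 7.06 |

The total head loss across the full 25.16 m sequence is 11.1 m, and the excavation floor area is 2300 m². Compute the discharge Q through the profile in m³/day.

5780

Flow is perpendicular to layering, so the layers act in series and the equivalent K is the thickness-weighted harmonic mean.
Total thickness L = 8.71 + 4.05 + 12.4 = 25.16 m.
Σ(b_i/K_i) = 8.71/279 + 4.05/1.54 + 12.4/7.06 = 4.417 d.
K_eq = L / Σ(b_i/K_i) = 25.16 / 4.417 = 5.696 m/day.
Q = K_eq · A · (Δh/L) = 5.696 × 2300 × (11.1/25.16) = 5779 m³/day.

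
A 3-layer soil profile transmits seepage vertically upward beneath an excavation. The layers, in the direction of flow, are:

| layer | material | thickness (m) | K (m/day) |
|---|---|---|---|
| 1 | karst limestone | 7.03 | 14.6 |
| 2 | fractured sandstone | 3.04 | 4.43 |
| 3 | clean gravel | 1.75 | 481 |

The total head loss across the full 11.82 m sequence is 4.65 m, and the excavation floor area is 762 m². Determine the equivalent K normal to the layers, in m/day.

Flow is perpendicular to layering, so the layers act in series and the equivalent K is the thickness-weighted harmonic mean.
Total thickness L = 7.03 + 3.04 + 1.75 = 11.82 m.
Σ(b_i/K_i) = 7.03/14.6 + 3.04/4.43 + 1.75/481 = 1.171 d.
K_eq = L / Σ(b_i/K_i) = 11.82 / 1.171 = 10.09 m/day.

10.1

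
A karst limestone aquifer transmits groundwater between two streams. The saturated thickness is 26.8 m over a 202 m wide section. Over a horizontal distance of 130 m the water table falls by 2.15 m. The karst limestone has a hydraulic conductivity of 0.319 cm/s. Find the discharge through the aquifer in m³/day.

Convert K: 0.319 cm/s × 864 = 275.6 m/day.
Cross-sectional area A = 202 × 26.8 = 5414 m².
Hydraulic gradient i = Δh / L = 2.15 / 130 = 0.01654.
Darcy's law: Q = K · A · i = 275.6 × 5414 × 0.01654 = 24677 m³/day.

24700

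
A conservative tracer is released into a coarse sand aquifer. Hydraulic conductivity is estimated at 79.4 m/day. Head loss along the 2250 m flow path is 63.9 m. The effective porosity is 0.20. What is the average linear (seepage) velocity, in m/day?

11.3

Hydraulic gradient i = Δh / L = 63.9 / 2250 = 0.02840.
Darcy flux q = K · i = 79.40 × 0.02840 = 2.255 m/day.
Seepage velocity v = q / n_e = 2.255 / 0.20 = 11.27 m/day.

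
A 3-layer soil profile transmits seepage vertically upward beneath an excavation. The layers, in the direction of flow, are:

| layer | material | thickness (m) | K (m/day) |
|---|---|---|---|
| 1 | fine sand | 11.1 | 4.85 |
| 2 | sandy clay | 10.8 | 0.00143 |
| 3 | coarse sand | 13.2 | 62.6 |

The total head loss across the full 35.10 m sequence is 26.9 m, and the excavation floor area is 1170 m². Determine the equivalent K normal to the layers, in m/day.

Flow is perpendicular to layering, so the layers act in series and the equivalent K is the thickness-weighted harmonic mean.
Total thickness L = 11.1 + 10.8 + 13.2 = 35.10 m.
Σ(b_i/K_i) = 11.1/4.85 + 10.8/0.00143 + 13.2/62.6 = 7555 d.
K_eq = L / Σ(b_i/K_i) = 35.10 / 7555 = 0.004646 m/day.

0.00465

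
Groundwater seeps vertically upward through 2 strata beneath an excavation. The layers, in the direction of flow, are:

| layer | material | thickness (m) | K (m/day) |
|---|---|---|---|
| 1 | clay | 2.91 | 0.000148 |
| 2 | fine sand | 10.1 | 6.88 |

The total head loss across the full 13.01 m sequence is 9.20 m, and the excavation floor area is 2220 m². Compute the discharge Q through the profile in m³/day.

Flow is perpendicular to layering, so the layers act in series and the equivalent K is the thickness-weighted harmonic mean.
Total thickness L = 2.91 + 10.1 = 13.01 m.
Σ(b_i/K_i) = 2.91/0.000148 + 10.1/6.88 = 19664 d.
K_eq = L / Σ(b_i/K_i) = 13.01 / 19664 = 0.0006616 m/day.
Q = K_eq · A · (Δh/L) = 0.0006616 × 2220 × (9.20/13.01) = 1.039 m³/day.

1.04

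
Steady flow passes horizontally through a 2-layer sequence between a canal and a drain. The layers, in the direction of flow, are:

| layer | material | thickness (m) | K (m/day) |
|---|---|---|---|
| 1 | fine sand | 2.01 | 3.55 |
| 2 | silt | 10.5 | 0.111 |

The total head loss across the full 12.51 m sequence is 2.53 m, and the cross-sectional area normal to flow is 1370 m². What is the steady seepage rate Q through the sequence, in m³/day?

36.4

Flow is perpendicular to layering, so the layers act in series and the equivalent K is the thickness-weighted harmonic mean.
Total thickness L = 2.01 + 10.5 = 12.51 m.
Σ(b_i/K_i) = 2.01/3.55 + 10.5/0.111 = 95.16 d.
K_eq = L / Σ(b_i/K_i) = 12.51 / 95.16 = 0.1315 m/day.
Q = K_eq · A · (Δh/L) = 0.1315 × 1370 × (2.53/12.51) = 36.42 m³/day.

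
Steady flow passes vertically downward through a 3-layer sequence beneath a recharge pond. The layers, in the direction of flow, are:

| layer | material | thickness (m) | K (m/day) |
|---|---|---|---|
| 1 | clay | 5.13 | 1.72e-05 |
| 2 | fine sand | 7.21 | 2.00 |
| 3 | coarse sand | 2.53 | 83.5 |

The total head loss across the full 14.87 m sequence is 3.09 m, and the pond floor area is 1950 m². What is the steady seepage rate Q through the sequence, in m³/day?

0.0202

Flow is perpendicular to layering, so the layers act in series and the equivalent K is the thickness-weighted harmonic mean.
Total thickness L = 5.13 + 7.21 + 2.53 = 14.87 m.
Σ(b_i/K_i) = 5.13/1.72e-05 + 7.21/2.00 + 2.53/83.5 = 2.983e+05 d.
K_eq = L / Σ(b_i/K_i) = 14.87 / 2.983e+05 = 4.986e-05 m/day.
Q = K_eq · A · (Δh/L) = 4.986e-05 × 1950 × (3.09/14.87) = 0.02020 m³/day.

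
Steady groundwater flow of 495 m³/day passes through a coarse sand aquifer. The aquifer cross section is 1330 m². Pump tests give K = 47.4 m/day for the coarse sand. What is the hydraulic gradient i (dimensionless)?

From Q = K·A·i, i = Q / (K·A) = 495 / (47.40 × 1330) = 0.007852.

0.00785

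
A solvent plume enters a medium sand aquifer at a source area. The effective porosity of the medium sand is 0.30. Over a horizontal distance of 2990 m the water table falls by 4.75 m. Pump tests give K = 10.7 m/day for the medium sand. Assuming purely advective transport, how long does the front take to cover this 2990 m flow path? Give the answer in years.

Hydraulic gradient i = Δh / L = 4.75 / 2990 = 0.001589.
Darcy flux q = K · i = 10.70 × 0.001589 = 0.01700 m/day.
Seepage velocity v = q / n_e = 0.01700 / 0.30 = 0.05666 m/day.
Travel time t = L / v = 2990 / 0.05666 = 52770 days = 144.5 years.

144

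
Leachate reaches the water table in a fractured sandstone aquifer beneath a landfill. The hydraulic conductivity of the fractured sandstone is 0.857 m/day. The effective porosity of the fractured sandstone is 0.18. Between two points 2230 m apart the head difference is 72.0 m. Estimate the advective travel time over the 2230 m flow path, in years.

39.7

Hydraulic gradient i = Δh / L = 72.0 / 2230 = 0.03229.
Darcy flux q = K · i = 0.8570 × 0.03229 = 0.02767 m/day.
Seepage velocity v = q / n_e = 0.02767 / 0.18 = 0.1537 m/day.
Travel time t = L / v = 2230 / 0.1537 = 14507 days = 39.72 years.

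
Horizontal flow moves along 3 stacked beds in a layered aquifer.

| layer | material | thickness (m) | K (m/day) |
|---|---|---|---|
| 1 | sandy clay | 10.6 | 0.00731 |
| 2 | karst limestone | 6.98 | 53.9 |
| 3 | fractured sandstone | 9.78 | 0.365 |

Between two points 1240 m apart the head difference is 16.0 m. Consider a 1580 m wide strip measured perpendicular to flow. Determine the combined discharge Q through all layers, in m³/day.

7740

Flow is parallel to layering, so each bed carries its own Darcy discharge and the transmissivities add.
Σ(K_i·b_i) = 0.00731×10.6 + 53.9×6.98 + 0.365×9.78 = 379.9 m²/day.
Hydraulic gradient i = Δh / L = 16.0 / 1240 = 0.01290.
Q = Σ(K_i·b_i) · W · i = 379.9 × 1580 × 0.01290 = 7744 m³/day.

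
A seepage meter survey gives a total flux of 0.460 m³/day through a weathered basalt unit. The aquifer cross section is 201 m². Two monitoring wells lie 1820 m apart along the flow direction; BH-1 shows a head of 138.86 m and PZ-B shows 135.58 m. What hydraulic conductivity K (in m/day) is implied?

1.27

Hydraulic gradient i = (138.86 − 135.58) / 1820 = 3.28 / 1820 = 0.001802.
From Q = K·A·i, K = Q / (A·i) = 0.460 / (201.0 × 0.001802) = 1.270 m/day.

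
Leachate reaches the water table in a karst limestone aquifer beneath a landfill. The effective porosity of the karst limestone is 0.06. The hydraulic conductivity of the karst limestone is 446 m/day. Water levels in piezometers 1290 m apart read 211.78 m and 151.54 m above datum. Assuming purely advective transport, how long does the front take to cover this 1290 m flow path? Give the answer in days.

3.72

Hydraulic gradient i = (211.78 − 151.54) / 1290 = 60.24 / 1290 = 0.04670.
Darcy flux q = K · i = 446.0 × 0.04670 = 20.83 m/day.
Seepage velocity v = q / n_e = 20.83 / 0.06 = 347.1 m/day.
Travel time t = L / v = 1290 / 347.1 = 3.716 days.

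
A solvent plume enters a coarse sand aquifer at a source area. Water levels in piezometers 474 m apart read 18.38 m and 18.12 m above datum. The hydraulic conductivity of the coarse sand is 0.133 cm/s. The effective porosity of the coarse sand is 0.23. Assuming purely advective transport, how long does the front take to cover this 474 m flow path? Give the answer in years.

Convert K: 0.133 cm/s × 864 = 114.9 m/day.
Hydraulic gradient i = (18.38 − 18.12) / 474 = 0.26 / 474 = 0.0005485.
Darcy flux q = K · i = 114.9 × 0.0005485 = 0.06303 m/day.
Seepage velocity v = q / n_e = 0.06303 / 0.23 = 0.2741 m/day.
Travel time t = L / v = 474 / 0.2741 = 1730 days = 4.735 years.

4.74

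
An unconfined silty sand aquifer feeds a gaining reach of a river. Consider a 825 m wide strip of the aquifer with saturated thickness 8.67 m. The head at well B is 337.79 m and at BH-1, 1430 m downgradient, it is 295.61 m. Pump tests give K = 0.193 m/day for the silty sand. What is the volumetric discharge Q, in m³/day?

40.7

Cross-sectional area A = 825 × 8.67 = 7153 m².
Hydraulic gradient i = (337.79 − 295.61) / 1430 = 42.18 / 1430 = 0.02950.
Darcy's law: Q = K · A · i = 0.1930 × 7153 × 0.02950 = 40.72 m³/day.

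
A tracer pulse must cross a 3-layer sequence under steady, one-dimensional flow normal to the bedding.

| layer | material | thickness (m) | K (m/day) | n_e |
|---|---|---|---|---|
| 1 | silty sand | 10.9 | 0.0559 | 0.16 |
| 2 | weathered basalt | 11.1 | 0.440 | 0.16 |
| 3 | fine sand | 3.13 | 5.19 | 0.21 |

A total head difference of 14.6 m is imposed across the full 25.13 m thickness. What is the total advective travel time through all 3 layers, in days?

With flow normal to the layers, continuity requires the same specific discharge q through every layer.
Σ(b_i/K_i) = 10.9/0.0559 + 11.1/0.440 + 3.13/5.19 = 220.8 d.
q = Δh / Σ(b_i/K_i) = 14.6 / 220.8 = 0.06612 m/day.
In each layer the seepage velocity is v_i = q/n_i, so the layer transit time is t_i = b_i·n_i / q:
  layer 1 (silty sand): t_1 = 10.9 × 0.16 / 0.06612 = 26.38 d
  layer 2 (weathered basalt): t_2 = 11.1 × 0.16 / 0.06612 = 26.86 d
  layer 3 (fine sand): t_3 = 3.13 × 0.21 / 0.06612 = 9.942 d
Total t = Σ t_i = 63.18 days.

63.2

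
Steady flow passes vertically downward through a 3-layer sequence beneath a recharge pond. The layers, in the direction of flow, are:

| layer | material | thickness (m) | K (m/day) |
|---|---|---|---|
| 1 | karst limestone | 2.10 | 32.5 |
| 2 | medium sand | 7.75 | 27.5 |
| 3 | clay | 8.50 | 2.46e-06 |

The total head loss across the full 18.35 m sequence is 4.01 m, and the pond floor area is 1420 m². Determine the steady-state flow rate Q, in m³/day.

0.00165

Flow is perpendicular to layering, so the layers act in series and the equivalent K is the thickness-weighted harmonic mean.
Total thickness L = 2.10 + 7.75 + 8.50 = 18.35 m.
Σ(b_i/K_i) = 2.10/32.5 + 7.75/27.5 + 8.50/2.46e-06 = 3.455e+06 d.
K_eq = L / Σ(b_i/K_i) = 18.35 / 3.455e+06 = 5.311e-06 m/day.
Q = K_eq · A · (Δh/L) = 5.311e-06 × 1420 × (4.01/18.35) = 0.001648 m³/day.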